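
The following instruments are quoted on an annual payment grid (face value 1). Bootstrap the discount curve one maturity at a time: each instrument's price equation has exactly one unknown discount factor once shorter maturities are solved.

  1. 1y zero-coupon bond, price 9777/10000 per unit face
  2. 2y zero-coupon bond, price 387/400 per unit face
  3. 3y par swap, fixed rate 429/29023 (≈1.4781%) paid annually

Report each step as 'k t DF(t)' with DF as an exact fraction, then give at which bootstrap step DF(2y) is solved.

step 1 [1y] zero: DF = P = 9777/10000 ≈ 0.977700
step 2 [2y] zero: DF = P = 387/400 ≈ 0.967500
step 3 [3y] swap r/1=429/29023: DF=(1 − 429/29023·(0.977700+0.967500))/(1+429/29023) = 9571/10000 ≈ 0.957100

1 1 9777/10000
2 2 387/400
3 3 9571/10000
DF(2y) is solved at step 2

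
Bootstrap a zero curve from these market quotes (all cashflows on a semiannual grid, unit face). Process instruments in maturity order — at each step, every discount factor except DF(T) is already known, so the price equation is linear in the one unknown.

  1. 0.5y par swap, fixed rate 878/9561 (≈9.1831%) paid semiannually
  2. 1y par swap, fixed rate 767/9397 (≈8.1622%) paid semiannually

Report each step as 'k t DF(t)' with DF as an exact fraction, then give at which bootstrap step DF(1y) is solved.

1 1/2 9561/10000
2 1 9233/10000
DF(1y) is solved at step 2

step 1 [0.5y] swap r/2=439/9561: DF=(1 − 439/9561·(0))/(1+439/9561) = 9561/10000 ≈ 0.956100
step 2 [1y] swap r/2=767/18794: DF=(1 − 767/18794·(0.956100))/(1+767/18794) = 9233/10000 ≈ 0.923300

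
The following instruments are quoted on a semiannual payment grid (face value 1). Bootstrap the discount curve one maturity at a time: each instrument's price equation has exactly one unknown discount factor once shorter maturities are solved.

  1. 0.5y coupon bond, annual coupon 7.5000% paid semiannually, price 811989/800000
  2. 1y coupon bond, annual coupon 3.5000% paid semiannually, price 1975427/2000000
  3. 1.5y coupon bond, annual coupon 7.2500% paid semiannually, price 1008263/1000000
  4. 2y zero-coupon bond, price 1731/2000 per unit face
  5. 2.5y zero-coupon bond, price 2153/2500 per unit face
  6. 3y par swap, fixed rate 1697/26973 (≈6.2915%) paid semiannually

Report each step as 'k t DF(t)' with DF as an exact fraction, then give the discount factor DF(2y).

1 1/2 9783/10000
2 1 9539/10000
3 3/2 4527/5000
4 2 1731/2000
5 5/2 2153/2500
6 3 8303/10000
DF(2y) = 1731/2000 ≈ 0.865500

step 1 [0.5y] bond c/2=3/80: DF=(811989/800000 − 3/80·(0))/(1+3/80) = 9783/10000 ≈ 0.978300
step 2 [1y] bond c/2=7/400: DF=(1975427/2000000 − 7/400·(0.978300))/(1+7/400) = 9539/10000 ≈ 0.953900
step 3 [1.5y] bond c/2=29/800: DF=(1008263/1000000 − 29/800·(0.978300+0.953900))/(1+29/800) = 4527/5000 ≈ 0.905400
step 4 [2y] zero: DF = P = 1731/2000 ≈ 0.865500
step 5 [2.5y] zero: DF = P = 2153/2500 ≈ 0.861200
step 6 [3y] swap r/2=1697/53946: DF=(1 − 1697/53946·(0.978300+0.953900+0.905400+0.865500+0.861200))/(1+1697/53946) = 8303/10000 ≈ 0.830300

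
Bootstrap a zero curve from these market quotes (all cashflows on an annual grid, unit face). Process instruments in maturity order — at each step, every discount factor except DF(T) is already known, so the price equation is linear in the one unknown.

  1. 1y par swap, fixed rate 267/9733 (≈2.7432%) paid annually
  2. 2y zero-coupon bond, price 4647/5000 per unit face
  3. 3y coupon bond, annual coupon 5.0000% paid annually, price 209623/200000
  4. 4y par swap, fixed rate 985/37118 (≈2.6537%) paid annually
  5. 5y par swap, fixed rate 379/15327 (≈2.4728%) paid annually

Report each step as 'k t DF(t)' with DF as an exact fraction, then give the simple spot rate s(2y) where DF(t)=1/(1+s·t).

step 1 [1y] swap r/1=267/9733: DF=(1 − 267/9733·(0))/(1+267/9733) = 9733/10000 ≈ 0.973300
step 2 [2y] zero: DF = P = 4647/5000 ≈ 0.929400
step 3 [3y] bond c/1=1/20: DF=(209623/200000 − 1/20·(0.973300+0.929400))/(1+1/20) = 2269/2500 ≈ 0.907600
step 4 [4y] swap r/1=985/37118: DF=(1 − 985/37118·(0.973300+0.929400+0.907600))/(1+985/37118) = 1803/2000 ≈ 0.901500
step 5 [5y] swap r/1=379/15327: DF=(1 − 379/15327·(0.973300+0.929400+0.907600+0.901500))/(1+379/15327) = 8863/10000 ≈ 0.886300

1 1 9733/10000
2 2 4647/5000
3 3 2269/2500
4 4 1803/2000
5 5 8863/10000
s(2y) = (1/(4647/5000) − 1)/(2) = 353/9294 ≈ 3.7981%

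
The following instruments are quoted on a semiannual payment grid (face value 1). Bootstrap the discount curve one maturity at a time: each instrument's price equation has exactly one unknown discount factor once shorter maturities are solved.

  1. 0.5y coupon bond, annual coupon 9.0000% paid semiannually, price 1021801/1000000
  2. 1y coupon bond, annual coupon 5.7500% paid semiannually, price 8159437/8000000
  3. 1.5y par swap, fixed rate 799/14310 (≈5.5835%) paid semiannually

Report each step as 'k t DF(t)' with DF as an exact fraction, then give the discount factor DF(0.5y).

step 1 [0.5y] bond c/2=9/200: DF=(1021801/1000000 − 9/200·(0))/(1+9/200) = 4889/5000 ≈ 0.977800
step 2 [1y] bond c/2=23/800: DF=(8159437/8000000 − 23/800·(0.977800))/(1+23/800) = 9641/10000 ≈ 0.964100
step 3 [1.5y] swap r/2=799/28620: DF=(1 − 799/28620·(0.977800+0.964100))/(1+799/28620) = 9201/10000 ≈ 0.920100

1 1/2 4889/5000
2 1 9641/10000
3 3/2 9201/10000
DF(0.5y) = 4889/5000 ≈ 0.977800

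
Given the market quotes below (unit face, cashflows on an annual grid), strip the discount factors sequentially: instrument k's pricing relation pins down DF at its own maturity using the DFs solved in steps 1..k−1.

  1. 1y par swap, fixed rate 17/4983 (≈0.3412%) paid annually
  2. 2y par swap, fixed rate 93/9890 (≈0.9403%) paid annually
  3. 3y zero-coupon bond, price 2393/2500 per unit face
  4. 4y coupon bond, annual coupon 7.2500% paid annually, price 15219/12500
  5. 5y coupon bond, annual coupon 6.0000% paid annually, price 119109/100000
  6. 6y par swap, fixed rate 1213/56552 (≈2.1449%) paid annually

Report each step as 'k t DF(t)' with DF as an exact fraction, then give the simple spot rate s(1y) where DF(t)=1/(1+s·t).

1 1 4983/5000
2 2 4907/5000
3 3 2393/2500
4 4 1171/1250
5 5 1809/2000
6 6 8787/10000
s(1y) = (1/(4983/5000) − 1)/(1) = 17/4983 ≈ 0.3412%

step 1 [1y] swap r/1=17/4983: DF=(1 − 17/4983·(0))/(1+17/4983) = 4983/5000 ≈ 0.996600
step 2 [2y] swap r/1=93/9890: DF=(1 − 93/9890·(0.996600))/(1+93/9890) = 4907/5000 ≈ 0.981400
step 3 [3y] zero: DF = P = 2393/2500 ≈ 0.957200
step 4 [4y] bond c/1=29/400: DF=(15219/12500 − 29/400·(0.996600+0.981400+0.957200))/(1+29/400) = 1171/1250 ≈ 0.936800
step 5 [5y] bond c/1=3/50: DF=(119109/100000 − 3/50·(0.996600+0.981400+0.957200+0.936800))/(1+3/50) = 1809/2000 ≈ 0.904500
step 6 [6y] swap r/1=1213/56552: DF=(1 − 1213/56552·(0.996600+0.981400+0.957200+0.936800+0.904500))/(1+1213/56552) = 8787/10000 ≈ 0.878700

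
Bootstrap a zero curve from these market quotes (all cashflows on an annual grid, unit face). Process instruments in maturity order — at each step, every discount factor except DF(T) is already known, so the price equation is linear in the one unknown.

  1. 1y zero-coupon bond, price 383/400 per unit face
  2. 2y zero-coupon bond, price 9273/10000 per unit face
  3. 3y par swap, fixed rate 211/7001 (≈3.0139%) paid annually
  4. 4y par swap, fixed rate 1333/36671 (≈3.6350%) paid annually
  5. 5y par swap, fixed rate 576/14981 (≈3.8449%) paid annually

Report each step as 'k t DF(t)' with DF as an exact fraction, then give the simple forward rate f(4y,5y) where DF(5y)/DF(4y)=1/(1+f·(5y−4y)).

1 1 383/400
2 2 9273/10000
3 3 2289/2500
4 4 8667/10000
5 5 517/625
f(4y,5y) = ((8667/10000)/(517/625) − 1)/(1) = 395/8272 ≈ 4.7751%

step 1 [1y] zero: DF = P = 383/400 ≈ 0.957500
step 2 [2y] zero: DF = P = 9273/10000 ≈ 0.927300
step 3 [3y] swap r/1=211/7001: DF=(1 − 211/7001·(0.957500+0.927300))/(1+211/7001) = 2289/2500 ≈ 0.915600
step 4 [4y] swap r/1=1333/36671: DF=(1 − 1333/36671·(0.957500+0.927300+0.915600))/(1+1333/36671) = 8667/10000 ≈ 0.866700
step 5 [5y] swap r/1=576/14981: DF=(1 − 576/14981·(0.957500+0.927300+0.915600+0.866700))/(1+576/14981) = 517/625 ≈ 0.827200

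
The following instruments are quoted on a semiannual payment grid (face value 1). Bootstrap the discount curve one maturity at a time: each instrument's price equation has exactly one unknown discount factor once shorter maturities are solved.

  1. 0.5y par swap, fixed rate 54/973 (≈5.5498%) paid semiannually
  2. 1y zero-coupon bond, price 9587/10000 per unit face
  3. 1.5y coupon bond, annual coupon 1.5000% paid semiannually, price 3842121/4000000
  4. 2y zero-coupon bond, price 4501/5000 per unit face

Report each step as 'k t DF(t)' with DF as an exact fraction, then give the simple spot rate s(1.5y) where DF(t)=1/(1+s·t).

step 1 [0.5y] swap r/2=27/973: DF=(1 − 27/973·(0))/(1+27/973) = 973/1000 ≈ 0.973000
step 2 [1y] zero: DF = P = 9587/10000 ≈ 0.958700
step 3 [1.5y] bond c/2=3/400: DF=(3842121/4000000 − 3/400·(0.973000+0.958700))/(1+3/400) = 939/1000 ≈ 0.939000
step 4 [2y] zero: DF = P = 4501/5000 ≈ 0.900200

1 1/2 973/1000
2 1 9587/10000
3 3/2 939/1000
4 2 4501/5000
s(1.5y) = (1/(939/1000) − 1)/(3/2) = 122/2817 ≈ 4.3308%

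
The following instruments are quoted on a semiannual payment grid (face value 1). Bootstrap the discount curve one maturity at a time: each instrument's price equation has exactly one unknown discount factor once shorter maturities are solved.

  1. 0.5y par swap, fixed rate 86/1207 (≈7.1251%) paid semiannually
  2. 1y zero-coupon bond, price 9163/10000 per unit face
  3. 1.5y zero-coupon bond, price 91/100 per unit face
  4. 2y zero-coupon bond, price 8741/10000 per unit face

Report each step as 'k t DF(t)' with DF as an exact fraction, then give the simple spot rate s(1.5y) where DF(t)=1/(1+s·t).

step 1 [0.5y] swap r/2=43/1207: DF=(1 − 43/1207·(0))/(1+43/1207) = 1207/1250 ≈ 0.965600
step 2 [1y] zero: DF = P = 9163/10000 ≈ 0.916300
step 3 [1.5y] zero: DF = P = 91/100 ≈ 0.910000
step 4 [2y] zero: DF = P = 8741/10000 ≈ 0.874100

1 1/2 1207/1250
2 1 9163/10000
3 3/2 91/100
4 2 8741/10000
s(1.5y) = (1/(91/100) − 1)/(3/2) = 6/91 ≈ 6.5934%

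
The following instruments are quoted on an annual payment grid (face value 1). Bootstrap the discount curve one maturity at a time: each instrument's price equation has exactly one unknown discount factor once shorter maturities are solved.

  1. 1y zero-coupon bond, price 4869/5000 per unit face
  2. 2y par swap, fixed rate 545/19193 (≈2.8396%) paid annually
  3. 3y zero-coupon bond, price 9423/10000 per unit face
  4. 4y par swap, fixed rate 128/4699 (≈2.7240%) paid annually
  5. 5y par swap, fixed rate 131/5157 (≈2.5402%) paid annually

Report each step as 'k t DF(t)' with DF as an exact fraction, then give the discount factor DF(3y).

step 1 [1y] zero: DF = P = 4869/5000 ≈ 0.973800
step 2 [2y] swap r/1=545/19193: DF=(1 − 545/19193·(0.973800))/(1+545/19193) = 1891/2000 ≈ 0.945500
step 3 [3y] zero: DF = P = 9423/10000 ≈ 0.942300
step 4 [4y] swap r/1=128/4699: DF=(1 − 128/4699·(0.973800+0.945500+0.942300))/(1+128/4699) = 561/625 ≈ 0.897600
step 5 [5y] swap r/1=131/5157: DF=(1 − 131/5157·(0.973800+0.945500+0.942300+0.897600))/(1+131/5157) = 8821/10000 ≈ 0.882100

1 1 4869/5000
2 2 1891/2000
3 3 9423/10000
4 4 561/625
5 5 8821/10000
DF(3y) = 9423/10000 ≈ 0.942300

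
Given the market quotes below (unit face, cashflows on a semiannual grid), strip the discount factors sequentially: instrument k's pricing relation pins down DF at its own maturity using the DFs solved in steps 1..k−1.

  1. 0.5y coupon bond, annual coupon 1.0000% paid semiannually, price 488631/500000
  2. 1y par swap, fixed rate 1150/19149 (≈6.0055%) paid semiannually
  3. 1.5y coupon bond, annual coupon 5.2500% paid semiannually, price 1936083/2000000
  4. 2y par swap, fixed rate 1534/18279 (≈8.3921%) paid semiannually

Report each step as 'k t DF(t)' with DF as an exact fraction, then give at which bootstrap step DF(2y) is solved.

1 1/2 2431/2500
2 1 377/400
3 3/2 8943/10000
4 2 4233/5000
DF(2y) is solved at step 4

step 1 [0.5y] bond c/2=1/200: DF=(488631/500000 − 1/200·(0))/(1+1/200) = 2431/2500 ≈ 0.972400
step 2 [1y] swap r/2=575/19149: DF=(1 − 575/19149·(0.972400))/(1+575/19149) = 377/400 ≈ 0.942500
step 3 [1.5y] bond c/2=21/800: DF=(1936083/2000000 − 21/800·(0.972400+0.942500))/(1+21/800) = 8943/10000 ≈ 0.894300
step 4 [2y] swap r/2=767/18279: DF=(1 − 767/18279·(0.972400+0.942500+0.894300))/(1+767/18279) = 4233/5000 ≈ 0.846600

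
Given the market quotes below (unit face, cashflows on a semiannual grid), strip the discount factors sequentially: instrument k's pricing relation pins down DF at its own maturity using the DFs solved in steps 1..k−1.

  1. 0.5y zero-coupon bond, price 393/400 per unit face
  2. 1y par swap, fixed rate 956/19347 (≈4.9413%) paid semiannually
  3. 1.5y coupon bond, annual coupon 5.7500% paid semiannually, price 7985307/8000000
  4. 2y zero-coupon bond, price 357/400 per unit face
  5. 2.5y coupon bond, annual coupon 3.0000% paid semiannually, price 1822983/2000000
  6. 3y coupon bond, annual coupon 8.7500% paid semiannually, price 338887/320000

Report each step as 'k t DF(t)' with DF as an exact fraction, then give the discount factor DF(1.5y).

step 1 [0.5y] zero: DF = P = 393/400 ≈ 0.982500
step 2 [1y] swap r/2=478/19347: DF=(1 − 478/19347·(0.982500))/(1+478/19347) = 4761/5000 ≈ 0.952200
step 3 [1.5y] bond c/2=23/800: DF=(7985307/8000000 − 23/800·(0.982500+0.952200))/(1+23/800) = 4581/5000 ≈ 0.916200
step 4 [2y] zero: DF = P = 357/400 ≈ 0.892500
step 5 [2.5y] bond c/2=3/200: DF=(1822983/2000000 − 3/200·(0.982500+0.952200+0.916200+0.892500))/(1+3/200) = 8427/10000 ≈ 0.842700
step 6 [3y] bond c/2=7/160: DF=(338887/320000 − 7/160·(0.982500+0.952200+0.916200+0.892500+0.842700))/(1+7/160) = 514/625 ≈ 0.822400

1 1/2 393/400
2 1 4761/5000
3 3/2 4581/5000
4 2 357/400
5 5/2 8427/10000
6 3 514/625
DF(1.5y) = 4581/5000 ≈ 0.916200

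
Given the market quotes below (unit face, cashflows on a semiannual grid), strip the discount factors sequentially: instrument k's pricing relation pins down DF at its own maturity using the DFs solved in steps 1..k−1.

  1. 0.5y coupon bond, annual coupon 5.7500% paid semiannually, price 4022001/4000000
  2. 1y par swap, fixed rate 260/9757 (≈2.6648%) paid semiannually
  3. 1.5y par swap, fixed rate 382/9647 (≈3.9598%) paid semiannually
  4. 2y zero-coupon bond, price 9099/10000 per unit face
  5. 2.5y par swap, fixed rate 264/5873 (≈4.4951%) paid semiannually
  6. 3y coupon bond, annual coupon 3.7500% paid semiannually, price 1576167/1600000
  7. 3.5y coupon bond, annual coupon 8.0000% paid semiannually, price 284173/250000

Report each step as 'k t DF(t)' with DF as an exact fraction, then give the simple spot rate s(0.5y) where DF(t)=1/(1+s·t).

1 1/2 4887/5000
2 1 487/500
3 3/2 9427/10000
4 2 9099/10000
5 5/2 559/625
6 3 1761/2000
7 7/2 549/625
s(0.5y) = (1/(4887/5000) − 1)/(1/2) = 226/4887 ≈ 4.6245%

step 1 [0.5y] bond c/2=23/800: DF=(4022001/4000000 − 23/800·(0))/(1+23/800) = 4887/5000 ≈ 0.977400
step 2 [1y] swap r/2=130/9757: DF=(1 − 130/9757·(0.977400))/(1+130/9757) = 487/500 ≈ 0.974000
step 3 [1.5y] swap r/2=191/9647: DF=(1 − 191/9647·(0.977400+0.974000))/(1+191/9647) = 9427/10000 ≈ 0.942700
step 4 [2y] zero: DF = P = 9099/10000 ≈ 0.909900
step 5 [2.5y] swap r/2=132/5873: DF=(1 − 132/5873·(0.977400+0.974000+0.942700+0.909900))/(1+132/5873) = 559/625 ≈ 0.894400
step 6 [3y] bond c/2=3/160: DF=(1576167/1600000 − 3/160·(0.977400+0.974000+0.942700+0.909900+0.894400))/(1+3/160) = 1761/2000 ≈ 0.880500
step 7 [3.5y] bond c/2=1/25: DF=(284173/250000 − 1/25·(0.977400+0.974000+0.942700+0.909900+0.894400+0.880500))/(1+1/25) = 549/625 ≈ 0.878400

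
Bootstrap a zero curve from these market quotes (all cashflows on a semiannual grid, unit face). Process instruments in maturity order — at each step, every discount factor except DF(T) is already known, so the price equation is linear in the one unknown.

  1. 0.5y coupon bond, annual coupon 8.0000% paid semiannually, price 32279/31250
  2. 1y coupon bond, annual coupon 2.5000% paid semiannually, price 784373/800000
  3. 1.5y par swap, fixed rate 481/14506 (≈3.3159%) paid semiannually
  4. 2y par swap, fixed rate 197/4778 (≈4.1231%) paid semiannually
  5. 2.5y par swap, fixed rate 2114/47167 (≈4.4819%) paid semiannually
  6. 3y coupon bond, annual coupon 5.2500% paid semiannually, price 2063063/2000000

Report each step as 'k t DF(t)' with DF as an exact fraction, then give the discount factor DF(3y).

1 1/2 2483/2500
2 1 9561/10000
3 3/2 9519/10000
4 2 2303/2500
5 5/2 8943/10000
6 3 1769/2000
DF(3y) = 1769/2000 ≈ 0.884500

step 1 [0.5y] bond c/2=1/25: DF=(32279/31250 − 1/25·(0))/(1+1/25) = 2483/2500 ≈ 0.993200
step 2 [1y] bond c/2=1/80: DF=(784373/800000 − 1/80·(0.993200))/(1+1/80) = 9561/10000 ≈ 0.956100
step 3 [1.5y] swap r/2=481/29012: DF=(1 − 481/29012·(0.993200+0.956100))/(1+481/29012) = 9519/10000 ≈ 0.951900
step 4 [2y] swap r/2=197/9556: DF=(1 − 197/9556·(0.993200+0.956100+0.951900))/(1+197/9556) = 2303/2500 ≈ 0.921200
step 5 [2.5y] swap r/2=1057/47167: DF=(1 − 1057/47167·(0.993200+0.956100+0.951900+0.921200))/(1+1057/47167) = 8943/10000 ≈ 0.894300
step 6 [3y] bond c/2=21/800: DF=(2063063/2000000 − 21/800·(0.993200+0.956100+0.951900+0.921200+0.894300))/(1+21/800) = 1769/2000 ≈ 0.884500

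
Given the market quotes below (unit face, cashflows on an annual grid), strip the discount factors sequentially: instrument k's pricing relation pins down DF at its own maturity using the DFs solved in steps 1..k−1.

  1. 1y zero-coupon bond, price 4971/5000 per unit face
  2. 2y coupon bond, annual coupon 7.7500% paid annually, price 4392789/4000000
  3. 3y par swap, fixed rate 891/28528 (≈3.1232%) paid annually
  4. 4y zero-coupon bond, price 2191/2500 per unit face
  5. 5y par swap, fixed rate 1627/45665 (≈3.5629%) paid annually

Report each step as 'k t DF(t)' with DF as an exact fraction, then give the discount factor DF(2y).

1 1 4971/5000
2 2 9477/10000
3 3 9109/10000
4 4 2191/2500
5 5 8373/10000
DF(2y) = 9477/10000 ≈ 0.947700

step 1 [1y] zero: DF = P = 4971/5000 ≈ 0.994200
step 2 [2y] bond c/1=31/400: DF=(4392789/4000000 − 31/400·(0.994200))/(1+31/400) = 9477/10000 ≈ 0.947700
step 3 [3y] swap r/1=891/28528: DF=(1 − 891/28528·(0.994200+0.947700))/(1+891/28528) = 9109/10000 ≈ 0.910900
step 4 [4y] zero: DF = P = 2191/2500 ≈ 0.876400
step 5 [5y] swap r/1=1627/45665: DF=(1 − 1627/45665·(0.994200+0.947700+0.910900+0.876400))/(1+1627/45665) = 8373/10000 ≈ 0.837300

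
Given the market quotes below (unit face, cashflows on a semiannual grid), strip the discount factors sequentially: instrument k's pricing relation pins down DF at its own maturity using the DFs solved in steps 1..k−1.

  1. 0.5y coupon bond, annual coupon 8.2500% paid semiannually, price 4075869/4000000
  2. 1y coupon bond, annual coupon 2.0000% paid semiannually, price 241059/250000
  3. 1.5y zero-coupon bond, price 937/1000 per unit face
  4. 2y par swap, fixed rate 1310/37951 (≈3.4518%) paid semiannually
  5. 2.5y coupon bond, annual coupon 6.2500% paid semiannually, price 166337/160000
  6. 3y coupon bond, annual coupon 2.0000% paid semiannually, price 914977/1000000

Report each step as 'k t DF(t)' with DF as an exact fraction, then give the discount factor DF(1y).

1 1/2 4893/5000
2 1 189/200
3 3/2 937/1000
4 2 1869/2000
5 5/2 8931/10000
6 3 1719/2000
DF(1y) = 189/200 ≈ 0.945000

step 1 [0.5y] bond c/2=33/800: DF=(4075869/4000000 − 33/800·(0))/(1+33/800) = 4893/5000 ≈ 0.978600
step 2 [1y] bond c/2=1/100: DF=(241059/250000 − 1/100·(0.978600))/(1+1/100) = 189/200 ≈ 0.945000
step 3 [1.5y] zero: DF = P = 937/1000 ≈ 0.937000
step 4 [2y] swap r/2=655/37951: DF=(1 − 655/37951·(0.978600+0.945000+0.937000))/(1+655/37951) = 1869/2000 ≈ 0.934500
step 5 [2.5y] bond c/2=1/32: DF=(166337/160000 − 1/32·(0.978600+0.945000+0.937000+0.934500))/(1+1/32) = 8931/10000 ≈ 0.893100
step 6 [3y] bond c/2=1/100: DF=(914977/1000000 − 1/100·(0.978600+0.945000+0.937000+0.934500+0.893100))/(1+1/100) = 1719/2000 ≈ 0.859500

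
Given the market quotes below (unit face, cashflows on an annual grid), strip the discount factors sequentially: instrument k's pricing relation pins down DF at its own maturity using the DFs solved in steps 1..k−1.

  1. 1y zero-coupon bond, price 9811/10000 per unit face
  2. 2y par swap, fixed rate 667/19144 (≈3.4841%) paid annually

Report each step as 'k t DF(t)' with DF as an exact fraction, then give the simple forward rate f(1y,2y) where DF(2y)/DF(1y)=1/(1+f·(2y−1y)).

1 1 9811/10000
2 2 9333/10000
f(1y,2y) = ((9811/10000)/(9333/10000) − 1)/(1) = 478/9333 ≈ 5.1216%

step 1 [1y] zero: DF = P = 9811/10000 ≈ 0.981100
step 2 [2y] swap r/1=667/19144: DF=(1 − 667/19144·(0.981100))/(1+667/19144) = 9333/10000 ≈ 0.933300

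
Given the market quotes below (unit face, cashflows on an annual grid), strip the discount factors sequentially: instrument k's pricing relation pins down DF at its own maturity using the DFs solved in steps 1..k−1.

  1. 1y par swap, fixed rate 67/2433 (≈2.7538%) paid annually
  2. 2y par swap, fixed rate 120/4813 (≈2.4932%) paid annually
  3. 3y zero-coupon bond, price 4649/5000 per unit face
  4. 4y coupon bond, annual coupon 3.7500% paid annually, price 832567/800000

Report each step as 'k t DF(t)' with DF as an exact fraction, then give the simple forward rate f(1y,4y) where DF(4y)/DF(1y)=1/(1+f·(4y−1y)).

step 1 [1y] swap r/1=67/2433: DF=(1 − 67/2433·(0))/(1+67/2433) = 2433/2500 ≈ 0.973200
step 2 [2y] swap r/1=120/4813: DF=(1 − 120/4813·(0.973200))/(1+120/4813) = 119/125 ≈ 0.952000
step 3 [3y] zero: DF = P = 4649/5000 ≈ 0.929800
step 4 [4y] bond c/1=3/80: DF=(832567/800000 − 3/80·(0.973200+0.952000+0.929800))/(1+3/80) = 8999/10000 ≈ 0.899900

1 1 2433/2500
2 2 119/125
3 3 4649/5000
4 4 8999/10000
f(1y,4y) = ((2433/2500)/(8999/10000) − 1)/(3) = 733/26997 ≈ 2.7151%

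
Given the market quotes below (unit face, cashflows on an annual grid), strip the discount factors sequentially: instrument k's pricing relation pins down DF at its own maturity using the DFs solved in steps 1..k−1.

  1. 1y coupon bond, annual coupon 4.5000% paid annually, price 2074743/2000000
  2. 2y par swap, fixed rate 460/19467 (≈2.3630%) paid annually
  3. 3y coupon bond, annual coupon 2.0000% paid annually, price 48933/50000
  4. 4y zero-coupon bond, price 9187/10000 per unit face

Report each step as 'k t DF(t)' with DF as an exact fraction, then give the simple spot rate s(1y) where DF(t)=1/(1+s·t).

1 1 9927/10000
2 2 477/500
3 3 9213/10000
4 4 9187/10000
s(1y) = (1/(9927/10000) − 1)/(1) = 73/9927 ≈ 0.7354%

step 1 [1y] bond c/1=9/200: DF=(2074743/2000000 − 9/200·(0))/(1+9/200) = 9927/10000 ≈ 0.992700
step 2 [2y] swap r/1=460/19467: DF=(1 − 460/19467·(0.992700))/(1+460/19467) = 477/500 ≈ 0.954000
step 3 [3y] bond c/1=1/50: DF=(48933/50000 − 1/50·(0.992700+0.954000))/(1+1/50) = 9213/10000 ≈ 0.921300
step 4 [4y] zero: DF = P = 9187/10000 ≈ 0.918700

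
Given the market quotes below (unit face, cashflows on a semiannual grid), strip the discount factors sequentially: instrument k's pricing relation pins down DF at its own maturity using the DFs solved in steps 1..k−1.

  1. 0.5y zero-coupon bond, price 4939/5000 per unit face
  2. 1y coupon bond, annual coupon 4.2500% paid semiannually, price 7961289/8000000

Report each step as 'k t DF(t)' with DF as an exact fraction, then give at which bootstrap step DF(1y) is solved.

step 1 [0.5y] zero: DF = P = 4939/5000 ≈ 0.987800
step 2 [1y] bond c/2=17/800: DF=(7961289/8000000 − 17/800·(0.987800))/(1+17/800) = 9539/10000 ≈ 0.953900

1 1/2 4939/5000
2 1 9539/10000
DF(1y) is solved at step 2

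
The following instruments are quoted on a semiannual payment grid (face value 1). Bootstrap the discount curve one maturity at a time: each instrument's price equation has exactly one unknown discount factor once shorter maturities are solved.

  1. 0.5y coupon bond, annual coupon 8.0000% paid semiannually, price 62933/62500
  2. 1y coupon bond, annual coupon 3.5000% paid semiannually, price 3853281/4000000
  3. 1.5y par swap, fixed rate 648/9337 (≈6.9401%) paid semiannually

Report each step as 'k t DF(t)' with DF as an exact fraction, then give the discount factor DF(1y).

1 1/2 4841/5000
2 1 9301/10000
3 3/2 2257/2500
DF(1y) = 9301/10000 ≈ 0.930100

step 1 [0.5y] bond c/2=1/25: DF=(62933/62500 − 1/25·(0))/(1+1/25) = 4841/5000 ≈ 0.968200
step 2 [1y] bond c/2=7/400: DF=(3853281/4000000 − 7/400·(0.968200))/(1+7/400) = 9301/10000 ≈ 0.930100
step 3 [1.5y] swap r/2=324/9337: DF=(1 − 324/9337·(0.968200+0.930100))/(1+324/9337) = 2257/2500 ≈ 0.902800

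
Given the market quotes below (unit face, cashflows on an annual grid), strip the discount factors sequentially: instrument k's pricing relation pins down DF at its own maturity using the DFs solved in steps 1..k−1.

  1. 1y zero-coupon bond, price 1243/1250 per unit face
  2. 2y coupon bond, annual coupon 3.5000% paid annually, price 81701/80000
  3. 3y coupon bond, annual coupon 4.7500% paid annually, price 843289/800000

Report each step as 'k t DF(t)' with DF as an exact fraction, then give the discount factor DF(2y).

1 1 1243/1250
2 2 9531/10000
3 3 459/500
DF(2y) = 9531/10000 ≈ 0.953100

step 1 [1y] zero: DF = P = 1243/1250 ≈ 0.994400
step 2 [2y] bond c/1=7/200: DF=(81701/80000 − 7/200·(0.994400))/(1+7/200) = 9531/10000 ≈ 0.953100
step 3 [3y] bond c/1=19/400: DF=(843289/800000 − 19/400·(0.994400+0.953100))/(1+19/400) = 459/500 ≈ 0.918000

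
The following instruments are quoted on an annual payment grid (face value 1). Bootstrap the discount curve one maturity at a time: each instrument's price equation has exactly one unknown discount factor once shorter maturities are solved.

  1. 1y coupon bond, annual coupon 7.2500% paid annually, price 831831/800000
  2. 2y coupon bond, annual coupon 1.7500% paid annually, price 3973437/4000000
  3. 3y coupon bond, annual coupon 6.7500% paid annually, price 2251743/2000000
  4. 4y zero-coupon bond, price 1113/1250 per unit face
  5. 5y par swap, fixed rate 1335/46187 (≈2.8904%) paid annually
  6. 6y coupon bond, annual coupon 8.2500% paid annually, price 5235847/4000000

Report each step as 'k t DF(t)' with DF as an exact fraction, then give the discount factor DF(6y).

step 1 [1y] bond c/1=29/400: DF=(831831/800000 − 29/400·(0))/(1+29/400) = 1939/2000 ≈ 0.969500
step 2 [2y] bond c/1=7/400: DF=(3973437/4000000 − 7/400·(0.969500))/(1+7/400) = 2399/2500 ≈ 0.959600
step 3 [3y] bond c/1=27/400: DF=(2251743/2000000 − 27/400·(0.969500+0.959600))/(1+27/400) = 9327/10000 ≈ 0.932700
step 4 [4y] zero: DF = P = 1113/1250 ≈ 0.890400
step 5 [5y] swap r/1=1335/46187: DF=(1 − 1335/46187·(0.969500+0.959600+0.932700+0.890400))/(1+1335/46187) = 1733/2000 ≈ 0.866500
step 6 [6y] bond c/1=33/400: DF=(5235847/4000000 − 33/400·(0.969500+0.959600+0.932700+0.890400+0.866500))/(1+33/400) = 2143/2500 ≈ 0.857200

1 1 1939/2000
2 2 2399/2500
3 3 9327/10000
4 4 1113/1250
5 5 1733/2000
6 6 2143/2500
DF(6y) = 2143/2500 ≈ 0.857200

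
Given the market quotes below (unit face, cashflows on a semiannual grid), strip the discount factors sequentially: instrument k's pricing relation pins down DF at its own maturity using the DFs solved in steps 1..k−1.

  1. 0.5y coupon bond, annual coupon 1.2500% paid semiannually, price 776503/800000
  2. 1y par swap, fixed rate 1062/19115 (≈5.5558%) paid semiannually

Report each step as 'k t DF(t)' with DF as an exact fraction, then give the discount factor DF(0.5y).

1 1/2 4823/5000
2 1 9469/10000
DF(0.5y) = 4823/5000 ≈ 0.964600

step 1 [0.5y] bond c/2=1/160: DF=(776503/800000 − 1/160·(0))/(1+1/160) = 4823/5000 ≈ 0.964600
step 2 [1y] swap r/2=531/19115: DF=(1 − 531/19115·(0.964600))/(1+531/19115) = 9469/10000 ≈ 0.946900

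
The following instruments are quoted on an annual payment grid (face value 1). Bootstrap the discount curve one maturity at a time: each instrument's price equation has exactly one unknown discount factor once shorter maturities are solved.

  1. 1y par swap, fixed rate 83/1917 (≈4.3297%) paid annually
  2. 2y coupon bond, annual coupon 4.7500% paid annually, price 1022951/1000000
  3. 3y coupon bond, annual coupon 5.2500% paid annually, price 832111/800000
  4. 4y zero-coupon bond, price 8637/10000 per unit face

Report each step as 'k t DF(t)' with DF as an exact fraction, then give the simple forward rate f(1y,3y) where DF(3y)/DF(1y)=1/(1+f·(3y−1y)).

step 1 [1y] swap r/1=83/1917: DF=(1 − 83/1917·(0))/(1+83/1917) = 1917/2000 ≈ 0.958500
step 2 [2y] bond c/1=19/400: DF=(1022951/1000000 − 19/400·(0.958500))/(1+19/400) = 9331/10000 ≈ 0.933100
step 3 [3y] bond c/1=21/400: DF=(832111/800000 − 21/400·(0.958500+0.933100))/(1+21/400) = 8939/10000 ≈ 0.893900
step 4 [4y] zero: DF = P = 8637/10000 ≈ 0.863700

1 1 1917/2000
2 2 9331/10000
3 3 8939/10000
4 4 8637/10000
f(1y,3y) = ((1917/2000)/(8939/10000) − 1)/(2) = 323/8939 ≈ 3.6134%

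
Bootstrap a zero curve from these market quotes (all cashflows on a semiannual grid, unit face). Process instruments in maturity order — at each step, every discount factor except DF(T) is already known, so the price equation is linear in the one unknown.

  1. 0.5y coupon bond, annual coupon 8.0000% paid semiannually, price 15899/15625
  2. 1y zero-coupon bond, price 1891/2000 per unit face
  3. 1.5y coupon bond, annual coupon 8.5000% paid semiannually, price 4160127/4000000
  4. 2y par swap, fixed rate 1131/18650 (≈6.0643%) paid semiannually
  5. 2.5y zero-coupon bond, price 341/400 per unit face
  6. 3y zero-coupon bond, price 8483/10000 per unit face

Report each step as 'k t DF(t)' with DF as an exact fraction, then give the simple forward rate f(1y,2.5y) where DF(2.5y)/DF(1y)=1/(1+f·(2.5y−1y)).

1 1/2 1223/1250
2 1 1891/2000
3 3/2 1149/1250
4 2 8869/10000
5 5/2 341/400
6 3 8483/10000
f(1y,2.5y) = ((1891/2000)/(341/400) − 1)/(3/2) = 4/55 ≈ 7.2727%

step 1 [0.5y] bond c/2=1/25: DF=(15899/15625 − 1/25·(0))/(1+1/25) = 1223/1250 ≈ 0.978400
step 2 [1y] zero: DF = P = 1891/2000 ≈ 0.945500
step 3 [1.5y] bond c/2=17/400: DF=(4160127/4000000 − 17/400·(0.978400+0.945500))/(1+17/400) = 1149/1250 ≈ 0.919200
step 4 [2y] swap r/2=1131/37300: DF=(1 − 1131/37300·(0.978400+0.945500+0.919200))/(1+1131/37300) = 8869/10000 ≈ 0.886900
step 5 [2.5y] zero: DF = P = 341/400 ≈ 0.852500
step 6 [3y] zero: DF = P = 8483/10000 ≈ 0.848300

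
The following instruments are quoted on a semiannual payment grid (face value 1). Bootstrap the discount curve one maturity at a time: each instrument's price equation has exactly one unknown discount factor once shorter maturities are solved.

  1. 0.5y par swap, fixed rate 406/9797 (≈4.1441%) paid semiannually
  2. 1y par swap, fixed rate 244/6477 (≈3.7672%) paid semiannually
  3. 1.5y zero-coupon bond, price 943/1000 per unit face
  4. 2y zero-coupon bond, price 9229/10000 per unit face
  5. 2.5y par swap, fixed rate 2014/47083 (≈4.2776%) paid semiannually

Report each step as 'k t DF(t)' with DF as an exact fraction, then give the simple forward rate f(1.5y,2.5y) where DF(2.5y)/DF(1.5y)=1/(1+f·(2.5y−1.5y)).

step 1 [0.5y] swap r/2=203/9797: DF=(1 − 203/9797·(0))/(1+203/9797) = 9797/10000 ≈ 0.979700
step 2 [1y] swap r/2=122/6477: DF=(1 − 122/6477·(0.979700))/(1+122/6477) = 4817/5000 ≈ 0.963400
step 3 [1.5y] zero: DF = P = 943/1000 ≈ 0.943000
step 4 [2y] zero: DF = P = 9229/10000 ≈ 0.922900
step 5 [2.5y] swap r/2=1007/47083: DF=(1 − 1007/47083·(0.979700+0.963400+0.943000+0.922900))/(1+1007/47083) = 8993/10000 ≈ 0.899300

1 1/2 9797/10000
2 1 4817/5000
3 3/2 943/1000
4 2 9229/10000
5 5/2 8993/10000
f(1.5y,2.5y) = ((943/1000)/(8993/10000) − 1)/(1) = 19/391 ≈ 4.8593%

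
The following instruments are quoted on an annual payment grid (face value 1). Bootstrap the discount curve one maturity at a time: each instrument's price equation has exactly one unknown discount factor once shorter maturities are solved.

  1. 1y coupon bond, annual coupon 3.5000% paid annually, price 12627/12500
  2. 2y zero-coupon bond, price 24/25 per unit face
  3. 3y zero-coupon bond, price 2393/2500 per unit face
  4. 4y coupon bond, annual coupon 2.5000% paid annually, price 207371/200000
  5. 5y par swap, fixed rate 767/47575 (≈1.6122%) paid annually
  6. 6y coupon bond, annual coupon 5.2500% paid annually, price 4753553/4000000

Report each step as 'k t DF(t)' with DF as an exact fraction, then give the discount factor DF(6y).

1 1 122/125
2 2 24/25
3 3 2393/2500
4 4 941/1000
5 5 9233/10000
6 6 4459/5000
DF(6y) = 4459/5000 ≈ 0.891800

step 1 [1y] bond c/1=7/200: DF=(12627/12500 − 7/200·(0))/(1+7/200) = 122/125 ≈ 0.976000
step 2 [2y] zero: DF = P = 24/25 ≈ 0.960000
step 3 [3y] zero: DF = P = 2393/2500 ≈ 0.957200
step 4 [4y] bond c/1=1/40: DF=(207371/200000 − 1/40·(0.976000+0.960000+0.957200))/(1+1/40) = 941/1000 ≈ 0.941000
step 5 [5y] swap r/1=767/47575: DF=(1 − 767/47575·(0.976000+0.960000+0.957200+0.941000))/(1+767/47575) = 9233/10000 ≈ 0.923300
step 6 [6y] bond c/1=21/400: DF=(4753553/4000000 − 21/400·(0.976000+0.960000+0.957200+0.941000+0.923300))/(1+21/400) = 4459/5000 ≈ 0.891800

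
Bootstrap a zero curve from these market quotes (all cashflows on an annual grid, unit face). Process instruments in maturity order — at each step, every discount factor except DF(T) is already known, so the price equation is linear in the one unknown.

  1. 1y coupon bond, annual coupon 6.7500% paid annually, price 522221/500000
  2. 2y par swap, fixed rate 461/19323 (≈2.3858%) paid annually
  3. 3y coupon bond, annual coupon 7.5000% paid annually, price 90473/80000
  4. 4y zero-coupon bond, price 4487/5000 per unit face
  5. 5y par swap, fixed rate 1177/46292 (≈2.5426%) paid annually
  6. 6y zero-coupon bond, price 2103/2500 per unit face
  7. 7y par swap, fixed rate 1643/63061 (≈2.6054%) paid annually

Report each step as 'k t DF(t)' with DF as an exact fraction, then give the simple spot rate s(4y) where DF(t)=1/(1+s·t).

step 1 [1y] bond c/1=27/400: DF=(522221/500000 − 27/400·(0))/(1+27/400) = 1223/1250 ≈ 0.978400
step 2 [2y] swap r/1=461/19323: DF=(1 − 461/19323·(0.978400))/(1+461/19323) = 9539/10000 ≈ 0.953900
step 3 [3y] bond c/1=3/40: DF=(90473/80000 − 3/40·(0.978400+0.953900))/(1+3/40) = 2293/2500 ≈ 0.917200
step 4 [4y] zero: DF = P = 4487/5000 ≈ 0.897400
step 5 [5y] swap r/1=1177/46292: DF=(1 − 1177/46292·(0.978400+0.953900+0.917200+0.897400))/(1+1177/46292) = 8823/10000 ≈ 0.882300
step 6 [6y] zero: DF = P = 2103/2500 ≈ 0.841200
step 7 [7y] swap r/1=1643/63061: DF=(1 − 1643/63061·(0.978400+0.953900+0.917200+0.897400+0.882300+0.841200))/(1+1643/63061) = 8357/10000 ≈ 0.835700

1 1 1223/1250
2 2 9539/10000
3 3 2293/2500
4 4 4487/5000
5 5 8823/10000
6 6 2103/2500
7 7 8357/10000
s(4y) = (1/(4487/5000) − 1)/(4) = 513/17948 ≈ 2.8583%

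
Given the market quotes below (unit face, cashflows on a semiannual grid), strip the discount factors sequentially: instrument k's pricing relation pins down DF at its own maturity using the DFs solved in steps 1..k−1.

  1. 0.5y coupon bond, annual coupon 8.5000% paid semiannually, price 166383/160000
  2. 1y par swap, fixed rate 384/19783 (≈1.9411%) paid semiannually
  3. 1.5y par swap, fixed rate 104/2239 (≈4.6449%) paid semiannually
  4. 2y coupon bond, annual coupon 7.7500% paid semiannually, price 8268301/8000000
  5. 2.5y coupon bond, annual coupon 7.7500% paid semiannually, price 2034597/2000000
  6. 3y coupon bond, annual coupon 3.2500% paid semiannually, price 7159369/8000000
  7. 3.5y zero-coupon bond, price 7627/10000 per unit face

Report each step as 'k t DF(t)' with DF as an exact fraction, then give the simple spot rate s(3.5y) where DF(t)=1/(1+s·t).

step 1 [0.5y] bond c/2=17/400: DF=(166383/160000 − 17/400·(0))/(1+17/400) = 399/400 ≈ 0.997500
step 2 [1y] swap r/2=192/19783: DF=(1 − 192/19783·(0.997500))/(1+192/19783) = 613/625 ≈ 0.980800
step 3 [1.5y] swap r/2=52/2239: DF=(1 − 52/2239·(0.997500+0.980800))/(1+52/2239) = 2331/2500 ≈ 0.932400
step 4 [2y] bond c/2=31/800: DF=(8268301/8000000 − 31/800·(0.997500+0.980800+0.932400))/(1+31/800) = 554/625 ≈ 0.886400
step 5 [2.5y] bond c/2=31/800: DF=(2034597/2000000 − 31/800·(0.997500+0.980800+0.932400+0.886400))/(1+31/800) = 8377/10000 ≈ 0.837700
step 6 [3y] bond c/2=13/800: DF=(7159369/8000000 − 13/800·(0.997500+0.980800+0.932400+0.886400+0.837700))/(1+13/800) = 1613/2000 ≈ 0.806500
step 7 [3.5y] zero: DF = P = 7627/10000 ≈ 0.762700

1 1/2 399/400
2 1 613/625
3 3/2 2331/2500
4 2 554/625
5 5/2 8377/10000
6 3 1613/2000
7 7/2 7627/10000
s(3.5y) = (1/(7627/10000) − 1)/(7/2) = 678/7627 ≈ 8.8895%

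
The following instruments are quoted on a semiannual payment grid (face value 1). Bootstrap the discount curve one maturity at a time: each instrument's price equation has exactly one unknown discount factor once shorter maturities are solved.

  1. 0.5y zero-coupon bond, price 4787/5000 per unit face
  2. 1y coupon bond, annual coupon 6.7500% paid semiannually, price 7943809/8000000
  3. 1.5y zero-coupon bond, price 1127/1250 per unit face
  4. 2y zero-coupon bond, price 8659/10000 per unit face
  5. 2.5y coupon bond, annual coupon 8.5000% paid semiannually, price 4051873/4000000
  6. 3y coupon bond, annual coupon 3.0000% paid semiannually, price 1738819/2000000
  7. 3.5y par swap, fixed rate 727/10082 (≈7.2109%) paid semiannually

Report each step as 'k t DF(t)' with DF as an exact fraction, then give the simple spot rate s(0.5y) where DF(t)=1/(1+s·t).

1 1/2 4787/5000
2 1 9293/10000
3 3/2 1127/1250
4 2 8659/10000
5 5/2 8227/10000
6 3 494/625
7 7/2 7819/10000
s(0.5y) = (1/(4787/5000) − 1)/(1/2) = 426/4787 ≈ 8.8991%

step 1 [0.5y] zero: DF = P = 4787/5000 ≈ 0.957400
step 2 [1y] bond c/2=27/800: DF=(7943809/8000000 − 27/800·(0.957400))/(1+27/800) = 9293/10000 ≈ 0.929300
step 3 [1.5y] zero: DF = P = 1127/1250 ≈ 0.901600
step 4 [2y] zero: DF = P = 8659/10000 ≈ 0.865900
step 5 [2.5y] bond c/2=17/400: DF=(4051873/4000000 − 17/400·(0.957400+0.929300+0.901600+0.865900))/(1+17/400) = 8227/10000 ≈ 0.822700
step 6 [3y] bond c/2=3/200: DF=(1738819/2000000 − 3/200·(0.957400+0.929300+0.901600+0.865900+0.822700))/(1+3/200) = 494/625 ≈ 0.790400
step 7 [3.5y] swap r/2=727/20164: DF=(1 − 727/20164·(0.957400+0.929300+0.901600+0.865900+0.822700+0.790400))/(1+727/20164) = 7819/10000 ≈ 0.781900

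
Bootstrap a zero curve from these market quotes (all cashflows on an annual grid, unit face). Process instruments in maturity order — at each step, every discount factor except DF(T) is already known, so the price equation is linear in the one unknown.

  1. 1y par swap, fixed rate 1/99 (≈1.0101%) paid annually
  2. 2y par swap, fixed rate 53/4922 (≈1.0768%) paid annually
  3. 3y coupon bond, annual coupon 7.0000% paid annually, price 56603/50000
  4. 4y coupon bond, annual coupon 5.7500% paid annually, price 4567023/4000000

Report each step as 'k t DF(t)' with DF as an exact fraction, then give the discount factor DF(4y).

step 1 [1y] swap r/1=1/99: DF=(1 − 1/99·(0))/(1+1/99) = 99/100 ≈ 0.990000
step 2 [2y] swap r/1=53/4922: DF=(1 − 53/4922·(0.990000))/(1+53/4922) = 2447/2500 ≈ 0.978800
step 3 [3y] bond c/1=7/100: DF=(56603/50000 − 7/100·(0.990000+0.978800))/(1+7/100) = 2323/2500 ≈ 0.929200
step 4 [4y] bond c/1=23/400: DF=(4567023/4000000 − 23/400·(0.990000+0.978800+0.929200))/(1+23/400) = 9221/10000 ≈ 0.922100

1 1 99/100
2 2 2447/2500
3 3 2323/2500
4 4 9221/10000
DF(4y) = 9221/10000 ≈ 0.922100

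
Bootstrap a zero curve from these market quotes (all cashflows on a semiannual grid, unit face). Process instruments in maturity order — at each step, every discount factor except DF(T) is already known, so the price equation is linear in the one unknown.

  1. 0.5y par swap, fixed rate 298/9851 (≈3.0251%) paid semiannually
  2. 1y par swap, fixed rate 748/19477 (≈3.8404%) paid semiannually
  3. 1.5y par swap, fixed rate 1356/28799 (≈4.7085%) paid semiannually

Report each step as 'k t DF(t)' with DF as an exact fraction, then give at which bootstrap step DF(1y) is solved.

1 1/2 9851/10000
2 1 4813/5000
3 3/2 4661/5000
DF(1y) is solved at step 2

step 1 [0.5y] swap r/2=149/9851: DF=(1 − 149/9851·(0))/(1+149/9851) = 9851/10000 ≈ 0.985100
step 2 [1y] swap r/2=374/19477: DF=(1 − 374/19477·(0.985100))/(1+374/19477) = 4813/5000 ≈ 0.962600
step 3 [1.5y] swap r/2=678/28799: DF=(1 − 678/28799·(0.985100+0.962600))/(1+678/28799) = 4661/5000 ≈ 0.932200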